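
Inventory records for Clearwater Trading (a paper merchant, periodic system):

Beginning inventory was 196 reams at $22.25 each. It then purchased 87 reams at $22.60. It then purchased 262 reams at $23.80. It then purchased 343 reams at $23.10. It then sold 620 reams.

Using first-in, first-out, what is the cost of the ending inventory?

Ending inventory = $6,190.80

Sale 1 (620) [FIFO — oldest first]: 196 @ $22.25 + 87 @ $22.60 + 262 @ $23.80 + 75 @ $23.10 = $14,295.30
Ending inventory: 268 @ $23.10 = $6,190.80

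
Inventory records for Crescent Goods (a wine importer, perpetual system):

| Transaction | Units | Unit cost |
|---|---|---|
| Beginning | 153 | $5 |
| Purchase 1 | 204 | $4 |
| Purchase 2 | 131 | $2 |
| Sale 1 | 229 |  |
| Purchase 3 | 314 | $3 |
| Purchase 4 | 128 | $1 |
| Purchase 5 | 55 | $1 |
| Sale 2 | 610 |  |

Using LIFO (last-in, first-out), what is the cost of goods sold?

COGS = $2,238

Sale 1 (229) [LIFO — newest first]: 131 @ $2 + 98 @ $4 = $654
Sale 2 (610) [LIFO — newest first]: 55 @ $1 + 128 @ $1 + 314 @ $3 + 106 @ $4 + 7 @ $5 = $1,584
Total COGS = $654 + $1,584 = $2,238
Ending inventory: 146 @ $5 = $730
Check: goods available $2,968 = COGS $2,238 + ending $730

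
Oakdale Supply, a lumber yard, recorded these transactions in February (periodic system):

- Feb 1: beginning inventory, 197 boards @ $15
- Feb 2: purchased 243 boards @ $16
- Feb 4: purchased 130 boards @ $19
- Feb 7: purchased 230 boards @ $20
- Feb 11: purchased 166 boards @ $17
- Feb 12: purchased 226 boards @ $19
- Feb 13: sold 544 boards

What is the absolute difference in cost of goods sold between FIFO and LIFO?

$1,337

FIFO COGS: 197 @ $15 + 243 @ $16 + 104 @ $19 = $8,819
LIFO COGS: 226 @ $19 + 166 @ $17 + 152 @ $20 = $10,156
Difference = |$8,819 − $10,156| = $1,337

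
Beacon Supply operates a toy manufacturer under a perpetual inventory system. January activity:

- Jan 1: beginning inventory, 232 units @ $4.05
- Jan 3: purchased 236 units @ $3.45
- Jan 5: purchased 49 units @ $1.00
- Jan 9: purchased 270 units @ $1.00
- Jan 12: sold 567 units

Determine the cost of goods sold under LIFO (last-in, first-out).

Jan 12, 567 sold [LIFO — newest first]: 270 @ $1.00 + 49 @ $1.00 + 236 @ $3.45 + 12 @ $4.05 = $1,181.80
Ending inventory: 220 @ $4.05 = $891.00

COGS = $1,181.80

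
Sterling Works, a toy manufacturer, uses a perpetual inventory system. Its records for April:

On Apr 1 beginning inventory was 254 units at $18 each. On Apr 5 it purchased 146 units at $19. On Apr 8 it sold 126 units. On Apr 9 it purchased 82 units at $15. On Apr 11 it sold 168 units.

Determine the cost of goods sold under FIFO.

Apr 8, 126 sold [FIFO — oldest first]: 126 @ $18 = $2,268
Apr 11, 168 sold [FIFO — oldest first]: 128 @ $18 + 40 @ $19 = $3,064
Total COGS = $2,268 + $3,064 = $5,332
Ending inventory: 106 @ $19 + 82 @ $15 = $3,244

COGS = $5,332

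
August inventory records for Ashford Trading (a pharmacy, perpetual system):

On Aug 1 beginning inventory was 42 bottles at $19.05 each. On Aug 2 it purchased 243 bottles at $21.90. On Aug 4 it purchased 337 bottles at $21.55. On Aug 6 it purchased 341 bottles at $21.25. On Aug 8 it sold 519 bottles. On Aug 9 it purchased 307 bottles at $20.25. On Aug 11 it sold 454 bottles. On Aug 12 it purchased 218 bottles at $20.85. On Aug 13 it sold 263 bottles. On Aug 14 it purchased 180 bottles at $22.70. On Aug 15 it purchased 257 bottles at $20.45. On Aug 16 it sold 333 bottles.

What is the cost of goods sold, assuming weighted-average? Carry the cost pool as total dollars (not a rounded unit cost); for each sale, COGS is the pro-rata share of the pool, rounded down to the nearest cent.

After Aug 1: 42 on hand, pool $800.10 (≈ $19.0500 each)
After Aug 2: 285 on hand, pool $6,121.80 (≈ $21.4800 each)
After Aug 4: 622 on hand, pool $13,384.15 (≈ $21.5179 each)
After Aug 6: 963 on hand, pool $20,630.40 (≈ $21.4231 each)
Aug 8, sell 519: 519/963 × $20,630.40 → $11,118.56
After Aug 9: 751 on hand, pool $15,728.59 (≈ $20.9435 each)
Aug 11, sell 454: 454/751 × $15,728.59 → $9,508.36
After Aug 12: 515 on hand, pool $10,765.53 (≈ $20.9039 each)
Aug 13, sell 263: 263/515 × $10,765.53 → $5,497.73
After Aug 14: 432 on hand, pool $9,353.80 (≈ $21.6523 each)
After Aug 15: 689 on hand, pool $14,609.45 (≈ $21.2038 each)
Aug 16, sell 333: 333/689 × $14,609.45 → $7,060.88
Total COGS = $11,118.56 + $9,508.36 + $5,497.73 + $7,060.88 = $33,185.53
Ending inventory (cost pool remaining) = $7,548.57

COGS = $33,185.53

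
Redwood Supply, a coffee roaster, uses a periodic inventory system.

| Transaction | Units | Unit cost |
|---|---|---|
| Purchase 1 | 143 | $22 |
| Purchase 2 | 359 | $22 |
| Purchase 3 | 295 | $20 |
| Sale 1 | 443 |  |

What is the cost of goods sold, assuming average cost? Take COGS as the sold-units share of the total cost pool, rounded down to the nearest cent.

COGS = $9,418.05

Sale 1, sell 443: 443/797 × $16,944.00 → $9,418.05
Ending inventory (cost pool remaining) = $7,525.95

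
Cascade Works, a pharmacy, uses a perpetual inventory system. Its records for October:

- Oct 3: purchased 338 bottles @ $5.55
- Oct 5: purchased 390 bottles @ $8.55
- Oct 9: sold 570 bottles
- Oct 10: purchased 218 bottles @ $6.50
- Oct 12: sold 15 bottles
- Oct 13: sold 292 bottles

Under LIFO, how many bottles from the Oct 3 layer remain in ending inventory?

69

Oct 9, 570 sold [LIFO — newest first]: 390 @ $8.55 + 180 @ $5.55 = $4,333.50
Oct 12, 15 sold [LIFO — newest first]: 15 @ $6.50 = $97.50
Oct 13, 292 sold [LIFO — newest first]: 203 @ $6.50 + 89 @ $5.55 = $1,813.45
Total COGS = $4,333.50 + $97.50 + $1,813.45 = $6,244.45
Ending inventory: 69 @ $5.55 = $382.95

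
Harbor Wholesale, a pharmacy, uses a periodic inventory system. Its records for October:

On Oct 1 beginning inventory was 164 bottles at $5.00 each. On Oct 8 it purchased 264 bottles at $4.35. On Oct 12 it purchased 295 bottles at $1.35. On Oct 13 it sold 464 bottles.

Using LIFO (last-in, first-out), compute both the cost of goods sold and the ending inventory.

COGS = $1,133.40; ending inventory = $1,233.25

Oct 13, 464 sold [LIFO — newest first]: 295 @ $1.35 + 169 @ $4.35 = $1,133.40
Ending inventory: 164 @ $5.00 + 95 @ $4.35 = $1,233.25
Check: goods available $2,366.65 = COGS $1,133.40 + ending $1,233.25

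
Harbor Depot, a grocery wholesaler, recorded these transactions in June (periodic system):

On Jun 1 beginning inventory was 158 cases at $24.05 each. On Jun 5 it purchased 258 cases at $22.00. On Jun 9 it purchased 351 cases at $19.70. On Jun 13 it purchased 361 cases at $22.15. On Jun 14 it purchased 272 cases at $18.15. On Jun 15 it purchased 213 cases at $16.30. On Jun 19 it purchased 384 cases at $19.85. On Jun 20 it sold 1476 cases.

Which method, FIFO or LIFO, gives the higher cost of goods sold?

FIFO COGS: 158 @ $24.05 + 258 @ $22.00 + 351 @ $19.70 + 361 @ $22.15 + 272 @ $18.15 + 76 @ $16.30 = $30,562.35
LIFO COGS: 384 @ $19.85 + 213 @ $16.30 + 272 @ $18.15 + 361 @ $22.15 + 246 @ $19.70 = $28,873.45

FIFO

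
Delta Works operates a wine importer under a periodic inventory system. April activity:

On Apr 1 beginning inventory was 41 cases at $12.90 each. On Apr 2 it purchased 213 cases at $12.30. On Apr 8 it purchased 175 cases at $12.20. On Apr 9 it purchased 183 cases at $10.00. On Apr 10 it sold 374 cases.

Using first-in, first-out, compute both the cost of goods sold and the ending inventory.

Apr 10, 374 sold [FIFO — oldest first]: 41 @ $12.90 + 213 @ $12.30 + 120 @ $12.20 = $4,612.80
Ending inventory: 55 @ $12.20 + 183 @ $10.00 = $2,501.00
Check: goods available $7,113.80 = COGS $4,612.80 + ending $2,501.00

COGS = $4,612.80; ending inventory = $2,501.00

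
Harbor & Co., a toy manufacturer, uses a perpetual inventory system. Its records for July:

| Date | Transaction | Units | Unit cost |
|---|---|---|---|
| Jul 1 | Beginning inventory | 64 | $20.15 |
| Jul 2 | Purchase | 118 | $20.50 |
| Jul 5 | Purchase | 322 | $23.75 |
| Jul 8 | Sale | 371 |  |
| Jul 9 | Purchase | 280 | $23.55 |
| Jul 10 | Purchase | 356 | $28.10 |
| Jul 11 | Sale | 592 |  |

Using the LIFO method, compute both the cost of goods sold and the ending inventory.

Jul 8, 371 sold [LIFO — newest first]: 322 @ $23.75 + 49 @ $20.50 = $8,652.00
Jul 11, 592 sold [LIFO — newest first]: 356 @ $28.10 + 236 @ $23.55 = $15,561.40
Total COGS = $8,652.00 + $15,561.40 = $24,213.40
Ending inventory: 64 @ $20.15 + 69 @ $20.50 + 44 @ $23.55 = $3,740.30

COGS = $24,213.40; ending inventory = $3,740.30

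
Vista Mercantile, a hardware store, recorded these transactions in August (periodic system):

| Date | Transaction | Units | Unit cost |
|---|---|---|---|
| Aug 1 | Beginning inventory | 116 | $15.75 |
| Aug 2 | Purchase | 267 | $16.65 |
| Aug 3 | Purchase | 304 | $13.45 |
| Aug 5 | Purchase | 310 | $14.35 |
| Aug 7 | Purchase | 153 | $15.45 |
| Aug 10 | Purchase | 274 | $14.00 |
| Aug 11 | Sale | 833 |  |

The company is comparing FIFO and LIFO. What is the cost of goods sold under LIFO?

FIFO COGS: 116 @ $15.75 + 267 @ $16.65 + 304 @ $13.45 + 146 @ $14.35 = $12,456.45
LIFO COGS: 274 @ $14.00 + 153 @ $15.45 + 310 @ $14.35 + 96 @ $13.45 = $11,939.55

COGS = $11,939.55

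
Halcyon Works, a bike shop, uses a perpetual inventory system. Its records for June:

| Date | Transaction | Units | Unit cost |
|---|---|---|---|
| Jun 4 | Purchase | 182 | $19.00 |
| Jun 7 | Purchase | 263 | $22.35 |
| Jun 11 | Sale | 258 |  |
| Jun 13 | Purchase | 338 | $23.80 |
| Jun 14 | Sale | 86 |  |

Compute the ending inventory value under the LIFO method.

Jun 11, 258 sold [LIFO — newest first]: 258 @ $22.35 = $5,766.30
Jun 14, 86 sold [LIFO — newest first]: 86 @ $23.80 = $2,046.80
Total COGS = $5,766.30 + $2,046.80 = $7,813.10
Ending inventory: 182 @ $19.00 + 5 @ $22.35 + 252 @ $23.80 = $9,567.35

Ending inventory = $9,567.35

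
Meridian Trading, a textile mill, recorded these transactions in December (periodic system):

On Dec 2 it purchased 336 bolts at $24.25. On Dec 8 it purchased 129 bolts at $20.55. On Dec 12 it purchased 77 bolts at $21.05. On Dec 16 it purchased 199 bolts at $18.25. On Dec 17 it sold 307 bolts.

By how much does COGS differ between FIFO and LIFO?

FIFO COGS: 307 @ $24.25 = $7,444.75
LIFO COGS: 199 @ $18.25 + 77 @ $21.05 + 31 @ $20.55 = $5,889.65
Difference = |$7,444.75 − $5,889.65| = $1,555.10

$1,555.10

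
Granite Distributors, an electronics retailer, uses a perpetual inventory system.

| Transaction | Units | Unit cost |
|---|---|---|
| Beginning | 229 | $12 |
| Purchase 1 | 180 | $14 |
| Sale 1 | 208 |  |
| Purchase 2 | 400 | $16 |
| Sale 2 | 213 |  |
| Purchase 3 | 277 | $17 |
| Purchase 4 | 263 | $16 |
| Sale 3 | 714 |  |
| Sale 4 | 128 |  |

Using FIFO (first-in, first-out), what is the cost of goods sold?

COGS = $19,209

Sale 1 (208) [FIFO — oldest first]: 208 @ $12 = $2,496
Sale 2 (213) [FIFO — oldest first]: 21 @ $12 + 180 @ $14 + 12 @ $16 = $2,964
Sale 3 (714) [FIFO — oldest first]: 388 @ $16 + 277 @ $17 + 49 @ $16 = $11,701
Sale 4 (128) [FIFO — oldest first]: 128 @ $16 = $2,048
Total COGS = $2,496 + $2,964 + $11,701 + $2,048 = $19,209
Ending inventory: 86 @ $16 = $1,376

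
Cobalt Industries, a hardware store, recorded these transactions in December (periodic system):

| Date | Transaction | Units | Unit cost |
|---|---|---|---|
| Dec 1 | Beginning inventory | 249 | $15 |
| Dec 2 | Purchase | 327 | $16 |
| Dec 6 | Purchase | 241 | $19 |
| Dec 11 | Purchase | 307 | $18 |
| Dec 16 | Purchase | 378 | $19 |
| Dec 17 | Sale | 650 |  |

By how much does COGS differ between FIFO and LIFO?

$1,705

FIFO COGS: 249 @ $15 + 327 @ $16 + 74 @ $19 = $10,373
LIFO COGS: 378 @ $19 + 272 @ $18 = $12,078
Difference = |$10,373 − $12,078| = $1,705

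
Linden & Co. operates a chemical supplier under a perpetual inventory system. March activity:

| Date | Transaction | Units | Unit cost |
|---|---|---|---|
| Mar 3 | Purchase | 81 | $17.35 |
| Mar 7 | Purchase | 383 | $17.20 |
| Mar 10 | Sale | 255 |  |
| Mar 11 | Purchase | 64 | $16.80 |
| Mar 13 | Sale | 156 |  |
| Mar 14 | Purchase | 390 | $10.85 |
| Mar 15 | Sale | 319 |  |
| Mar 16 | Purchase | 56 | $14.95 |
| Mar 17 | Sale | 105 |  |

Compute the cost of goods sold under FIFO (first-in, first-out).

COGS = $12,399.10

Mar 10, 255 sold [FIFO — oldest first]: 81 @ $17.35 + 174 @ $17.20 = $4,398.15
Mar 13, 156 sold [FIFO — oldest first]: 156 @ $17.20 = $2,683.20
Mar 15, 319 sold [FIFO — oldest first]: 53 @ $17.20 + 64 @ $16.80 + 202 @ $10.85 = $4,178.50
Mar 17, 105 sold [FIFO — oldest first]: 105 @ $10.85 = $1,139.25
Total COGS = $4,398.15 + $2,683.20 + $4,178.50 + $1,139.25 = $12,399.10
Ending inventory: 83 @ $10.85 + 56 @ $14.95 = $1,737.75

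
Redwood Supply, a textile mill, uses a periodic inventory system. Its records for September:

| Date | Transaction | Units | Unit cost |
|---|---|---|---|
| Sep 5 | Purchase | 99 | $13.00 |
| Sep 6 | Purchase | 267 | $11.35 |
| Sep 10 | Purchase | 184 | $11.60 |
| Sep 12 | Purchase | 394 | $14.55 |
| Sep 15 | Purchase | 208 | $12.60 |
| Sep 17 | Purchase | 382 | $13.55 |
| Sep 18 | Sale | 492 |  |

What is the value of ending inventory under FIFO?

Ending inventory = $14,202.40

Sep 18, 492 sold [FIFO — oldest first]: 99 @ $13.00 + 267 @ $11.35 + 126 @ $11.60 = $5,779.05
Ending inventory: 58 @ $11.60 + 394 @ $14.55 + 208 @ $12.60 + 382 @ $13.55 = $14,202.40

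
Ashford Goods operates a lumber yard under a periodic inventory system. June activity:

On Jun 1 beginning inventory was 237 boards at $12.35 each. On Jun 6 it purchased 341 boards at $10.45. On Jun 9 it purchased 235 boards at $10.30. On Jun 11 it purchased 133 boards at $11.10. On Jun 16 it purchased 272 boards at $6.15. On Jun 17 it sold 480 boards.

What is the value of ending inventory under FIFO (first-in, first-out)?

Ending inventory = $6,593.70

Jun 17, 480 sold [FIFO — oldest first]: 237 @ $12.35 + 243 @ $10.45 = $5,466.30
Ending inventory: 98 @ $10.45 + 235 @ $10.30 + 133 @ $11.10 + 272 @ $6.15 = $6,593.70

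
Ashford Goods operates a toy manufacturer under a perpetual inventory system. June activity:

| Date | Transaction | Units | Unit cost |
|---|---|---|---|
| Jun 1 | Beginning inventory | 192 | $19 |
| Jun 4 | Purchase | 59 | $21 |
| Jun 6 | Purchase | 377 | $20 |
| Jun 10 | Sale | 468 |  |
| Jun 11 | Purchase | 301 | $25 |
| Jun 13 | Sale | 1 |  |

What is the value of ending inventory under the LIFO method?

Ending inventory = $10,540

Jun 10, 468 sold [LIFO — newest first]: 377 @ $20 + 59 @ $21 + 32 @ $19 = $9,387
Jun 13, 1 sold [LIFO — newest first]: 1 @ $25 = $25
Total COGS = $9,387 + $25 = $9,412
Ending inventory: 160 @ $19 + 300 @ $25 = $10,540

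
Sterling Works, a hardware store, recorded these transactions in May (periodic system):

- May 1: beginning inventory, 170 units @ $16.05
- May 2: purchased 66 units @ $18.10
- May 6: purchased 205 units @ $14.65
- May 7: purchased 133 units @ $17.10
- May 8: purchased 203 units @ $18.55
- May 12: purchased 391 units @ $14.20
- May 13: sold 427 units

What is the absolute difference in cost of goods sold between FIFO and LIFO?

FIFO COGS: 170 @ $16.05 + 66 @ $18.10 + 191 @ $14.65 = $6,721.25
LIFO COGS: 391 @ $14.20 + 36 @ $18.55 = $6,220.00
Difference = |$6,721.25 − $6,220.00| = $501.25

$501.25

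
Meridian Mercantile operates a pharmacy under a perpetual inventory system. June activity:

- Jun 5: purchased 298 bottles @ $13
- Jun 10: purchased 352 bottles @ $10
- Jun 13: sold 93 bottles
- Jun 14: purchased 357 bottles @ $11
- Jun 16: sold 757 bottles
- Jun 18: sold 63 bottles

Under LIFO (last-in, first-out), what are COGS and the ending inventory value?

Jun 13, 93 sold [LIFO — newest first]: 93 @ $10 = $930
Jun 16, 757 sold [LIFO — newest first]: 357 @ $11 + 259 @ $10 + 141 @ $13 = $8,350
Jun 18, 63 sold [LIFO — newest first]: 63 @ $13 = $819
Total COGS = $930 + $8,350 + $819 = $10,099
Ending inventory: 94 @ $13 = $1,222

COGS = $10,099; ending inventory = $1,222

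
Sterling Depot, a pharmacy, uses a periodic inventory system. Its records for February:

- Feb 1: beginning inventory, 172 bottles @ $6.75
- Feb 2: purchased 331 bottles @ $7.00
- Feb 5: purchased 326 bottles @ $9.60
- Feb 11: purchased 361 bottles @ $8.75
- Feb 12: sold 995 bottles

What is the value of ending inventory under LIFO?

Feb 12, 995 sold [LIFO — newest first]: 361 @ $8.75 + 326 @ $9.60 + 308 @ $7.00 = $8,444.35
Ending inventory: 172 @ $6.75 + 23 @ $7.00 = $1,322.00
Check: goods available $9,766.35 = COGS $8,444.35 + ending $1,322.00

Ending inventory = $1,322.00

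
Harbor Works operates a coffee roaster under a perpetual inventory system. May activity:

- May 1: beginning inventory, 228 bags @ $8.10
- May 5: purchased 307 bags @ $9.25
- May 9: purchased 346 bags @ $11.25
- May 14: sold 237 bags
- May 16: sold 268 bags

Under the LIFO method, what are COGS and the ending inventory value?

COGS = $5,363.25; ending inventory = $3,215.80

May 14, 237 sold [LIFO — newest first]: 237 @ $11.25 = $2,666.25
May 16, 268 sold [LIFO — newest first]: 109 @ $11.25 + 159 @ $9.25 = $2,697.00
Total COGS = $2,666.25 + $2,697.00 = $5,363.25
Ending inventory: 228 @ $8.10 + 148 @ $9.25 = $3,215.80
Check: goods available $8,579.05 = COGS $5,363.25 + ending $3,215.80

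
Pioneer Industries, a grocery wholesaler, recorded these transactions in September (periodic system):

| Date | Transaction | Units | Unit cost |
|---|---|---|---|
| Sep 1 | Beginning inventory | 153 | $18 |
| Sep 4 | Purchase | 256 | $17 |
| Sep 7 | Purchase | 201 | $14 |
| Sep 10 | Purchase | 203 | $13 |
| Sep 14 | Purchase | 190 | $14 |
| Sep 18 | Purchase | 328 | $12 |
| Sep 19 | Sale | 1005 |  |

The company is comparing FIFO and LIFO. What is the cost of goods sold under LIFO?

COGS = $13,460

FIFO COGS: 153 @ $18 + 256 @ $17 + 201 @ $14 + 203 @ $13 + 190 @ $14 + 2 @ $12 = $15,243
LIFO COGS: 328 @ $12 + 190 @ $14 + 203 @ $13 + 201 @ $14 + 83 @ $17 = $13,460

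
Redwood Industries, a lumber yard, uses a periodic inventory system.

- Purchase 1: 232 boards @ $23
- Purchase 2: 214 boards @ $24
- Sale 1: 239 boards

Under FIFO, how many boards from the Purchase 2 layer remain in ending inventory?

Sale 1 (239) [FIFO — oldest first]: 232 @ $23 + 7 @ $24 = $5,504
Ending inventory: 207 @ $24 = $4,968
Check: goods available $10,472 = COGS $5,504 + ending $4,968

207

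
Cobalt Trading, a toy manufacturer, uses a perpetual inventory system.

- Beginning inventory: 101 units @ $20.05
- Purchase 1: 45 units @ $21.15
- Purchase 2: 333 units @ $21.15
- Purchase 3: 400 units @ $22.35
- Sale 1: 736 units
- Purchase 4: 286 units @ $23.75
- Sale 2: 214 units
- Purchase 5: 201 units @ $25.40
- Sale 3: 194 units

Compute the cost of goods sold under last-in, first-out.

COGS = $26,056.50

Sale 1 (736) [LIFO — newest first]: 400 @ $22.35 + 333 @ $21.15 + 3 @ $21.15 = $16,046.40
Sale 2 (214) [LIFO — newest first]: 214 @ $23.75 = $5,082.50
Sale 3 (194) [LIFO — newest first]: 194 @ $25.40 = $4,927.60
Total COGS = $16,046.40 + $5,082.50 + $4,927.60 = $26,056.50
Ending inventory: 101 @ $20.05 + 42 @ $21.15 + 72 @ $23.75 + 7 @ $25.40 = $4,801.15
Check: goods available $30,857.65 = COGS $26,056.50 + ending $4,801.15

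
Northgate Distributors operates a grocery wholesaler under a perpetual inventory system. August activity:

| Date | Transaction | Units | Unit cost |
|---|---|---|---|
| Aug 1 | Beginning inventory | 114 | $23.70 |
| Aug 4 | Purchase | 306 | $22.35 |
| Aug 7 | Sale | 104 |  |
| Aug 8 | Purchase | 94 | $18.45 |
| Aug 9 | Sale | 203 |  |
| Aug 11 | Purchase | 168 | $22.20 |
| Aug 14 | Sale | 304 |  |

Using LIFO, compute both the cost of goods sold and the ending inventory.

Aug 7, 104 sold [LIFO — newest first]: 104 @ $22.35 = $2,324.40
Aug 9, 203 sold [LIFO — newest first]: 94 @ $18.45 + 109 @ $22.35 = $4,170.45
Aug 14, 304 sold [LIFO — newest first]: 168 @ $22.20 + 93 @ $22.35 + 43 @ $23.70 = $6,827.25
Total COGS = $2,324.40 + $4,170.45 + $6,827.25 = $13,322.10
Ending inventory: 71 @ $23.70 = $1,682.70

COGS = $13,322.10; ending inventory = $1,682.70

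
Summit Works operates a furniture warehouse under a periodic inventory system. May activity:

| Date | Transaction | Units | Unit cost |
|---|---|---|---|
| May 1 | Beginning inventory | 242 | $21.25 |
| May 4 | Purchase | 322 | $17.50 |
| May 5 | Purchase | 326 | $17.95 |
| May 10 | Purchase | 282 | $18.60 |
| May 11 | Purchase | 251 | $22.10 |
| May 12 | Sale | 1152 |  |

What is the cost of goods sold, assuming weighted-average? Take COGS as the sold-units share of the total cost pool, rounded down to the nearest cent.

COGS = $22,199.27

May 12, sell 1152: 1152/1423 × $27,421.50 → $22,199.27
Ending inventory (cost pool remaining) = $5,222.23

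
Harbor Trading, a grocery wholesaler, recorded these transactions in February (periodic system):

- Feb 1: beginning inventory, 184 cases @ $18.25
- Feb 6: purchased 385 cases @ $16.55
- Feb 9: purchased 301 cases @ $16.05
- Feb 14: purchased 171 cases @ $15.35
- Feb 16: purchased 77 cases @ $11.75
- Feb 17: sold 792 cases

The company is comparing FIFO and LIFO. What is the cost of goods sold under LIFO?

FIFO COGS: 184 @ $18.25 + 385 @ $16.55 + 223 @ $16.05 = $13,308.90
LIFO COGS: 77 @ $11.75 + 171 @ $15.35 + 301 @ $16.05 + 243 @ $16.55 = $12,382.30

COGS = $12,382.30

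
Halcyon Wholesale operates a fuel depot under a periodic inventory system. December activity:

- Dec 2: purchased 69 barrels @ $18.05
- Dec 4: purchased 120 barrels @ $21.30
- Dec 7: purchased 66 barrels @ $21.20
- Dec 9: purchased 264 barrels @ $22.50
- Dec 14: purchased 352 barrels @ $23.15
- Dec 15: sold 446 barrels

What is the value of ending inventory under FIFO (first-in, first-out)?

Ending inventory = $9,791.30

Dec 15, 446 sold [FIFO — oldest first]: 69 @ $18.05 + 120 @ $21.30 + 66 @ $21.20 + 191 @ $22.50 = $9,498.15
Ending inventory: 73 @ $22.50 + 352 @ $23.15 = $9,791.30
Check: goods available $19,289.45 = COGS $9,498.15 + ending $9,791.30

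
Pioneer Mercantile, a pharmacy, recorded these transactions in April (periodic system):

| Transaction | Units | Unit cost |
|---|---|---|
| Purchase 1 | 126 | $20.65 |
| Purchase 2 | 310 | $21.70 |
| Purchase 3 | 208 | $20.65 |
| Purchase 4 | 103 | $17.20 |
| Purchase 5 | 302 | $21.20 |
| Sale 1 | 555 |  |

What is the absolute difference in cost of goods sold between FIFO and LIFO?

FIFO COGS: 126 @ $20.65 + 310 @ $21.70 + 119 @ $20.65 = $11,786.25
LIFO COGS: 302 @ $21.20 + 103 @ $17.20 + 150 @ $20.65 = $11,271.50
Difference = |$11,786.25 − $11,271.50| = $514.75

$514.75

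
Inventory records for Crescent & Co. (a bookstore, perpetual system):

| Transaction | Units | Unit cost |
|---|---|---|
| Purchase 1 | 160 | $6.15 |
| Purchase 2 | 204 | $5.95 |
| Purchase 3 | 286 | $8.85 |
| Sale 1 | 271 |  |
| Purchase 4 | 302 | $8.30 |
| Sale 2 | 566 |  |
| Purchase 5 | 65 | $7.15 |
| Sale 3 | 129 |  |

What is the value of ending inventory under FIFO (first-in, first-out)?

Ending inventory = $364.65

Sale 1 (271) [FIFO — oldest first]: 160 @ $6.15 + 111 @ $5.95 = $1,644.45
Sale 2 (566) [FIFO — oldest first]: 93 @ $5.95 + 286 @ $8.85 + 187 @ $8.30 = $4,636.55
Sale 3 (129) [FIFO — oldest first]: 115 @ $8.30 + 14 @ $7.15 = $1,054.60
Total COGS = $1,644.45 + $4,636.55 + $1,054.60 = $7,335.60
Ending inventory: 51 @ $7.15 = $364.65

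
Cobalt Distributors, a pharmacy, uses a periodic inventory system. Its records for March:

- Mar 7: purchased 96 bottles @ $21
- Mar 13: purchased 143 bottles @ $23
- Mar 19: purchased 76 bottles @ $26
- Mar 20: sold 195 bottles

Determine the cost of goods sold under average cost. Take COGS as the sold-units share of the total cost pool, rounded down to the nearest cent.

COGS = $4,507.28

Mar 20, sell 195: 195/315 × $7,281.00 → $4,507.28
Ending inventory (cost pool remaining) = $2,773.72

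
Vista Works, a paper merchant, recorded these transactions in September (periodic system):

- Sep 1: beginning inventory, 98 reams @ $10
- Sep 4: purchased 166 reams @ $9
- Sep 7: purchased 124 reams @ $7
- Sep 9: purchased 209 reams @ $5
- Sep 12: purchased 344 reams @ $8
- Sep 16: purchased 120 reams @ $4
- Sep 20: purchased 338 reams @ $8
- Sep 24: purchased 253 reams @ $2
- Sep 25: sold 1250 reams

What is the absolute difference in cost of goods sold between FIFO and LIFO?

$1,714

FIFO COGS: 98 @ $10 + 166 @ $9 + 124 @ $7 + 209 @ $5 + 344 @ $8 + 120 @ $4 + 189 @ $8 = $9,131
LIFO COGS: 253 @ $2 + 338 @ $8 + 120 @ $4 + 344 @ $8 + 195 @ $5 = $7,417
Difference = |$9,131 − $7,417| = $1,714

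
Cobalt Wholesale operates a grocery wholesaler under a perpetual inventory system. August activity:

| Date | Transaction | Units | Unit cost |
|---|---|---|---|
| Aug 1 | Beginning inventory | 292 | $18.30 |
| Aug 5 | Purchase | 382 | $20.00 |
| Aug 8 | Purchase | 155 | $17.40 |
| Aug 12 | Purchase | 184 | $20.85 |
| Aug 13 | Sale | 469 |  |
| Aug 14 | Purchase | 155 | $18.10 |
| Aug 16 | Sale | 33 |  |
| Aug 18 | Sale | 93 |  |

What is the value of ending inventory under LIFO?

Aug 13, 469 sold [LIFO — newest first]: 184 @ $20.85 + 155 @ $17.40 + 130 @ $20.00 = $9,133.40
Aug 16, 33 sold [LIFO — newest first]: 33 @ $18.10 = $597.30
Aug 18, 93 sold [LIFO — newest first]: 93 @ $18.10 = $1,683.30
Total COGS = $9,133.40 + $597.30 + $1,683.30 = $11,414.00
Ending inventory: 292 @ $18.30 + 252 @ $20.00 + 29 @ $18.10 = $10,908.50
Check: goods available $22,322.50 = COGS $11,414.00 + ending $10,908.50

Ending inventory = $10,908.50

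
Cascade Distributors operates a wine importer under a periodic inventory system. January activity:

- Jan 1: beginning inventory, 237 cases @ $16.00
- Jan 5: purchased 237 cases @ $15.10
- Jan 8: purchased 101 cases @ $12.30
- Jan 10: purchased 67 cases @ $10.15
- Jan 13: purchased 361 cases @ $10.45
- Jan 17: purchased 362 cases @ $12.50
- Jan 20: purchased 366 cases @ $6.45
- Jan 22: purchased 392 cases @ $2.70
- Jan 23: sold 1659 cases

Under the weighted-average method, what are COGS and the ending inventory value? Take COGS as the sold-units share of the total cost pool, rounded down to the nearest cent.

Jan 23, sell 1659: 1659/2123 × $21,009.60 → $16,417.77
Ending inventory (cost pool remaining) = $4,591.83

COGS = $16,417.77; ending inventory = $4,591.83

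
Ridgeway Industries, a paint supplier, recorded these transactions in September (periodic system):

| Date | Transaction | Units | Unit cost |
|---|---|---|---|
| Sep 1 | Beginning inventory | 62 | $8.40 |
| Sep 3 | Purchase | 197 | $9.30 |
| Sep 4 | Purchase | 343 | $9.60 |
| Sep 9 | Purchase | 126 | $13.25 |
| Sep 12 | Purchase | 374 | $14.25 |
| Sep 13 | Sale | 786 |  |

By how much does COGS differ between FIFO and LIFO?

FIFO COGS: 62 @ $8.40 + 197 @ $9.30 + 343 @ $9.60 + 126 @ $13.25 + 58 @ $14.25 = $8,141.70
LIFO COGS: 374 @ $14.25 + 126 @ $13.25 + 286 @ $9.60 = $9,744.60
Difference = |$8,141.70 − $9,744.60| = $1,602.90

$1,602.90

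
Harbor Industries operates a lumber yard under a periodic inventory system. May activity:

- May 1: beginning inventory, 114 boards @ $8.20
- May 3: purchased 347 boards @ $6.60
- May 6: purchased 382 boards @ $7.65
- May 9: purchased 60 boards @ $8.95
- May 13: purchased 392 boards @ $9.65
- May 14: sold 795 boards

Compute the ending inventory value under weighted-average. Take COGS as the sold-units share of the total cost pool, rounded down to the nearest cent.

May 14, sell 795: 795/1295 × $10,467.10 → $6,425.74
Ending inventory (cost pool remaining) = $4,041.36

Ending inventory = $4,041.36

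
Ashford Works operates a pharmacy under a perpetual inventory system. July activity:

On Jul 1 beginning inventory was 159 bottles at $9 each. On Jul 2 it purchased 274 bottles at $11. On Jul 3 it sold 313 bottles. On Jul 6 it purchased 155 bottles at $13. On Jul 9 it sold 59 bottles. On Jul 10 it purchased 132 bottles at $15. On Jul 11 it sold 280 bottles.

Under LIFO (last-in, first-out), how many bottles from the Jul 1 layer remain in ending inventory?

68

Jul 3, 313 sold [LIFO — newest first]: 274 @ $11 + 39 @ $9 = $3,365
Jul 9, 59 sold [LIFO — newest first]: 59 @ $13 = $767
Jul 11, 280 sold [LIFO — newest first]: 132 @ $15 + 96 @ $13 + 52 @ $9 = $3,696
Total COGS = $3,365 + $767 + $3,696 = $7,828
Ending inventory: 68 @ $9 = $612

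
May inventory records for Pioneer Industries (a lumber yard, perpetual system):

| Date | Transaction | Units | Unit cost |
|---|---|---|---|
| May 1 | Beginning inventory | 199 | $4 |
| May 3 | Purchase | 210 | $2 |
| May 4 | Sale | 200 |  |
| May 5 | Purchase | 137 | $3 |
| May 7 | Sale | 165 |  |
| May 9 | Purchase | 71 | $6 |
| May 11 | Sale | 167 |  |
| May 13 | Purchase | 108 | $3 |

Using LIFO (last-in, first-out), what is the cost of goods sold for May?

COGS = $1,713

May 4, 200 sold [LIFO — newest first]: 200 @ $2 = $400
May 7, 165 sold [LIFO — newest first]: 137 @ $3 + 10 @ $2 + 18 @ $4 = $503
May 11, 167 sold [LIFO — newest first]: 71 @ $6 + 96 @ $4 = $810
Total COGS = $400 + $503 + $810 = $1,713
Ending inventory: 85 @ $4 + 108 @ $3 = $664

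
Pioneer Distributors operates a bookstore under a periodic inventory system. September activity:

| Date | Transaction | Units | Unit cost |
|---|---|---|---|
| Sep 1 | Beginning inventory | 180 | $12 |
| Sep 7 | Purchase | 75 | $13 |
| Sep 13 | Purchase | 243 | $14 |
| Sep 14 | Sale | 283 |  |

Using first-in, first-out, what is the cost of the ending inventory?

Sep 14, 283 sold [FIFO — oldest first]: 180 @ $12 + 75 @ $13 + 28 @ $14 = $3,527
Ending inventory: 215 @ $14 = $3,010
Check: goods available $6,537 = COGS $3,527 + ending $3,010

Ending inventory = $3,010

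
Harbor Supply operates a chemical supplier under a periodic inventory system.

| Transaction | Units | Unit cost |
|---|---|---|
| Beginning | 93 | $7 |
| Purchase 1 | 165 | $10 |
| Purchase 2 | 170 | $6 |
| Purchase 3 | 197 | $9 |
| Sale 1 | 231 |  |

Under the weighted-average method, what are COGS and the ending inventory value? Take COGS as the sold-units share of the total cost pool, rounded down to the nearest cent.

COGS = $1,882.74; ending inventory = $3,211.26

Sale 1, sell 231: 231/625 × $5,094.00 → $1,882.74
Ending inventory (cost pool remaining) = $3,211.26
Check: goods available $5,094.00 = COGS $1,882.74 + ending $3,211.26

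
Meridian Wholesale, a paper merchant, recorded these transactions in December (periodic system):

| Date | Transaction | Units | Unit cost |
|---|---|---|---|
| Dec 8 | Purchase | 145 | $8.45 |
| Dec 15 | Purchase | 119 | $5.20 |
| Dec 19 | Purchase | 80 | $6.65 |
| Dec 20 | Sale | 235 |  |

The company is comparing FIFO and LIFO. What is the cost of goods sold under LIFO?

FIFO COGS: 145 @ $8.45 + 90 @ $5.20 = $1,693.25
LIFO COGS: 80 @ $6.65 + 119 @ $5.20 + 36 @ $8.45 = $1,455.00

COGS = $1,455.00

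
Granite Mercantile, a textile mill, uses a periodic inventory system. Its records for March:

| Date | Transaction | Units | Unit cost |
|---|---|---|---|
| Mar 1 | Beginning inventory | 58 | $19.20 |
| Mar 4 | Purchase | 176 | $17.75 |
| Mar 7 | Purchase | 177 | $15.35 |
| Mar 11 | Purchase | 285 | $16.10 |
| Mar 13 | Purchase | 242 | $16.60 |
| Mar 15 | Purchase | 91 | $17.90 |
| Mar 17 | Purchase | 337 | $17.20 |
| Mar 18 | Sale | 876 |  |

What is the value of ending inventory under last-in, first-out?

Ending inventory = $8,226.45

Mar 18, 876 sold [LIFO — newest first]: 337 @ $17.20 + 91 @ $17.90 + 242 @ $16.60 + 206 @ $16.10 = $14,759.10
Ending inventory: 58 @ $19.20 + 176 @ $17.75 + 177 @ $15.35 + 79 @ $16.10 = $8,226.45
Check: goods available $22,985.55 = COGS $14,759.10 + ending $8,226.45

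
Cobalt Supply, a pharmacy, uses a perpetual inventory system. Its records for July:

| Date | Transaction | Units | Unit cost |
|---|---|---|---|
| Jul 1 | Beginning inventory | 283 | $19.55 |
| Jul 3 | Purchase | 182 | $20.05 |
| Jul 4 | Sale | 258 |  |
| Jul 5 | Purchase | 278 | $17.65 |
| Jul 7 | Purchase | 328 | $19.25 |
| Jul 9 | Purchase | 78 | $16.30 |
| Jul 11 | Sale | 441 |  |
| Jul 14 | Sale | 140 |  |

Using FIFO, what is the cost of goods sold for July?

Jul 4, 258 sold [FIFO — oldest first]: 258 @ $19.55 = $5,043.90
Jul 11, 441 sold [FIFO — oldest first]: 25 @ $19.55 + 182 @ $20.05 + 234 @ $17.65 = $8,267.95
Jul 14, 140 sold [FIFO — oldest first]: 44 @ $17.65 + 96 @ $19.25 = $2,624.60
Total COGS = $5,043.90 + $8,267.95 + $2,624.60 = $15,936.45
Ending inventory: 232 @ $19.25 + 78 @ $16.30 = $5,737.40
Check: goods available $21,673.85 = COGS $15,936.45 + ending $5,737.40

COGS = $15,936.45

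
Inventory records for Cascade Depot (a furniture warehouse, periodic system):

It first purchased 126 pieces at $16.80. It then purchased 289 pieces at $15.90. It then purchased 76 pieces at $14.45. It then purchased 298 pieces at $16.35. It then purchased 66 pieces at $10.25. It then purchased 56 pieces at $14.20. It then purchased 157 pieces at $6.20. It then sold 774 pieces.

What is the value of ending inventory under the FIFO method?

Ending inventory = $2,690.35

Sale 1 (774) [FIFO — oldest first]: 126 @ $16.80 + 289 @ $15.90 + 76 @ $14.45 + 283 @ $16.35 = $12,437.15
Ending inventory: 15 @ $16.35 + 66 @ $10.25 + 56 @ $14.20 + 157 @ $6.20 = $2,690.35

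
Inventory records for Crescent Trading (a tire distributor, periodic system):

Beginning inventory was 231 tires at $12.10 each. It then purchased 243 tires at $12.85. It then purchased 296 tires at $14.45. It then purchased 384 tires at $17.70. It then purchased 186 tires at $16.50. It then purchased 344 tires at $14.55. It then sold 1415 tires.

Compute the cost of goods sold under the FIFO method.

Sale 1 (1415) [FIFO — oldest first]: 231 @ $12.10 + 243 @ $12.85 + 296 @ $14.45 + 384 @ $17.70 + 186 @ $16.50 + 75 @ $14.55 = $21,151.90
Ending inventory: 269 @ $14.55 = $3,913.95

COGS = $21,151.90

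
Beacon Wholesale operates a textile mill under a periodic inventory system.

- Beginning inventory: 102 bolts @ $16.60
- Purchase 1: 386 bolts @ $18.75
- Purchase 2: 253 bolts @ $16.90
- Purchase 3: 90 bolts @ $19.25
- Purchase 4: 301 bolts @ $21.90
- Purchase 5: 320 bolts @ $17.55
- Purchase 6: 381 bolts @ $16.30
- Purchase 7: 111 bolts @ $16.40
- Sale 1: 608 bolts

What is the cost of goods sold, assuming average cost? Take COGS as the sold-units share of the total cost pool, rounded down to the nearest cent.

COGS = $11,002.01

Sale 1, sell 608: 608/1944 × $35,177.50 → $11,002.01
Ending inventory (cost pool remaining) = $24,175.49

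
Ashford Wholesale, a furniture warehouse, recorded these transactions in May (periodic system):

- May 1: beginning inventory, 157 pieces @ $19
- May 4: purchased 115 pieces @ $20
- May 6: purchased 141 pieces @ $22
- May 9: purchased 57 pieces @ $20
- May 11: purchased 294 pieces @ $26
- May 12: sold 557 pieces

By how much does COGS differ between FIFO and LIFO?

$1,399

FIFO COGS: 157 @ $19 + 115 @ $20 + 141 @ $22 + 57 @ $20 + 87 @ $26 = $11,787
LIFO COGS: 294 @ $26 + 57 @ $20 + 141 @ $22 + 65 @ $20 = $13,186
Difference = |$11,787 − $13,186| = $1,399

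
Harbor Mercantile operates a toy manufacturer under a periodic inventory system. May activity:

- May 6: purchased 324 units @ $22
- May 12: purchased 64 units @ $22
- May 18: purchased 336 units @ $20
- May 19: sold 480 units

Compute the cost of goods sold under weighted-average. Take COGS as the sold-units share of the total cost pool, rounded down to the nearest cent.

COGS = $10,114.47

May 19, sell 480: 480/724 × $15,256.00 → $10,114.47
Ending inventory (cost pool remaining) = $5,141.53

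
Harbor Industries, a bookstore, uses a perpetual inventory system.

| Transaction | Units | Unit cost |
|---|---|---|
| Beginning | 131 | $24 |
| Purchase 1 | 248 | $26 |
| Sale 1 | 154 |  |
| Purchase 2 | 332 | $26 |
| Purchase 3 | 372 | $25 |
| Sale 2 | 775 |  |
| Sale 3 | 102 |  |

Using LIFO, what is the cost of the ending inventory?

Ending inventory = $1,248

Sale 1 (154) [LIFO — newest first]: 154 @ $26 = $4,004
Sale 2 (775) [LIFO — newest first]: 372 @ $25 + 332 @ $26 + 71 @ $26 = $19,778
Sale 3 (102) [LIFO — newest first]: 23 @ $26 + 79 @ $24 = $2,494
Total COGS = $4,004 + $19,778 + $2,494 = $26,276
Ending inventory: 52 @ $24 = $1,248
Check: goods available $27,524 = COGS $26,276 + ending $1,248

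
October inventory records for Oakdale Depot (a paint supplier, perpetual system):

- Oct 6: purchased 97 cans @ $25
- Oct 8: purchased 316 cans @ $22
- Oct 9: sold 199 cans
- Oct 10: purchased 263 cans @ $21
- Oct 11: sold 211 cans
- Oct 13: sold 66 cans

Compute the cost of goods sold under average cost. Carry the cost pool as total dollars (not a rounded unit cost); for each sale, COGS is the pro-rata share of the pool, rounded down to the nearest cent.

COGS = $10,547.04

After Oct 6: 97 on hand, pool $2,425.00 (≈ $25.0000 each)
After Oct 8: 413 on hand, pool $9,377.00 (≈ $22.7046 each)
Oct 9, sell 199: 199/413 × $9,377.00 → $4,518.21
After Oct 10: 477 on hand, pool $10,381.79 (≈ $21.7648 each)
Oct 11, sell 211: 211/477 × $10,381.79 → $4,592.36
Oct 13, sell 66: 66/266 × $5,789.43 → $1,436.47
Total COGS = $4,518.21 + $4,592.36 + $1,436.47 = $10,547.04
Ending inventory (cost pool remaining) = $4,352.96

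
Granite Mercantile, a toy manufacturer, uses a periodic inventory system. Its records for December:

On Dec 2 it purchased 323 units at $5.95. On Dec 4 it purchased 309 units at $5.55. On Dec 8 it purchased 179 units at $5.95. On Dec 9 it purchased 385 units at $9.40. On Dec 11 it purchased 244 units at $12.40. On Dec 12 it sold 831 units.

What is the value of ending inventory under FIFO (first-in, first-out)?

Ending inventory = $6,456.60

Dec 12, 831 sold [FIFO — oldest first]: 323 @ $5.95 + 309 @ $5.55 + 179 @ $5.95 + 20 @ $9.40 = $4,889.85
Ending inventory: 365 @ $9.40 + 244 @ $12.40 = $6,456.60
Check: goods available $11,346.45 = COGS $4,889.85 + ending $6,456.60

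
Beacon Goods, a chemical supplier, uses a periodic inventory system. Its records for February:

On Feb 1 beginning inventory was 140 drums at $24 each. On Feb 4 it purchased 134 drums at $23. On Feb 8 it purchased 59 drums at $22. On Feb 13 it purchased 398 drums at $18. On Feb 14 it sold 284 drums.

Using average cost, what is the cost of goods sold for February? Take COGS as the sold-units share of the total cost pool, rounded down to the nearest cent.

Feb 14, sell 284: 284/731 × $14,904.00 → $5,790.33
Ending inventory (cost pool remaining) = $9,113.67

COGS = $5,790.33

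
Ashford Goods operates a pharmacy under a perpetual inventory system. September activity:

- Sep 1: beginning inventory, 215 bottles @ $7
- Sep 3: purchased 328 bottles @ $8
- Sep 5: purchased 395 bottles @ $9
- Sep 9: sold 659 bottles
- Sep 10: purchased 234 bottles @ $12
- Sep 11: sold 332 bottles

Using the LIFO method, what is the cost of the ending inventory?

Sep 9, 659 sold [LIFO — newest first]: 395 @ $9 + 264 @ $8 = $5,667
Sep 11, 332 sold [LIFO — newest first]: 234 @ $12 + 64 @ $8 + 34 @ $7 = $3,558
Total COGS = $5,667 + $3,558 = $9,225
Ending inventory: 181 @ $7 = $1,267

Ending inventory = $1,267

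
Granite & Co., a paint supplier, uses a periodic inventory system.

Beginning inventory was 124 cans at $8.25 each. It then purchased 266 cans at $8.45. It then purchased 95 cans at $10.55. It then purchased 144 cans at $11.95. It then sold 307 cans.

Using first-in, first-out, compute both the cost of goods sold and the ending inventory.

COGS = $2,569.35; ending inventory = $3,424.40

Sale 1 (307) [FIFO — oldest first]: 124 @ $8.25 + 183 @ $8.45 = $2,569.35
Ending inventory: 83 @ $8.45 + 95 @ $10.55 + 144 @ $11.95 = $3,424.40
Check: goods available $5,993.75 = COGS $2,569.35 + ending $3,424.40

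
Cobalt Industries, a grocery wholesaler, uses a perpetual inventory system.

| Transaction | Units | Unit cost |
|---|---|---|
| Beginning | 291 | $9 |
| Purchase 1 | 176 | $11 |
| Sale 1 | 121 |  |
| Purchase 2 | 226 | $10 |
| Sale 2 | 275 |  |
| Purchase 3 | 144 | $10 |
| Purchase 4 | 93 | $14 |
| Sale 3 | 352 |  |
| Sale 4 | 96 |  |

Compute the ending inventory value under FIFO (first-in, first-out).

Ending inventory = $1,204

Sale 1 (121) [FIFO — oldest first]: 121 @ $9 = $1,089
Sale 2 (275) [FIFO — oldest first]: 170 @ $9 + 105 @ $11 = $2,685
Sale 3 (352) [FIFO — oldest first]: 71 @ $11 + 226 @ $10 + 55 @ $10 = $3,591
Sale 4 (96) [FIFO — oldest first]: 89 @ $10 + 7 @ $14 = $988
Total COGS = $1,089 + $2,685 + $3,591 + $988 = $8,353
Ending inventory: 86 @ $14 = $1,204
Check: goods available $9,557 = COGS $8,353 + ending $1,204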